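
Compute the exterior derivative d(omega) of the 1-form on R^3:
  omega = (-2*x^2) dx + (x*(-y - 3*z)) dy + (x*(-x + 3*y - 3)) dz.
d(omega) = (-y - 3*z) dx ∧ dy + (-2*x + 3*y - 3) dx ∧ dz + (6*x) dy ∧ dz

For a 1-form omega = sum_i f_i dx_i, the exterior derivative is
  d(omega) = sum_{i < j} (∂f_j/∂x_i - ∂f_i/∂x_j) dx_i ∧ dx_j.
  coefficient of dx ∧ dy: ∂f_2/∂x - ∂f_1/∂y = ∂(x*(-y - 3*z))/∂x - ∂(-2*x^2)/∂y = -y - 3*z
  coefficient of dx ∧ dz: ∂f_3/∂x - ∂f_1/∂z = ∂(x*(-x + 3*y - 3))/∂x - ∂(-2*x^2)/∂z = -2*x + 3*y - 3
  coefficient of dy ∧ dz: ∂f_3/∂y - ∂f_2/∂z = ∂(x*(-x + 3*y - 3))/∂y - ∂(x*(-y - 3*z))/∂z = 6*x
Assembling: d(omega) = (-y - 3*z) dx ∧ dy + (-2*x + 3*y - 3) dx ∧ dz + (6*x) dy ∧ dz.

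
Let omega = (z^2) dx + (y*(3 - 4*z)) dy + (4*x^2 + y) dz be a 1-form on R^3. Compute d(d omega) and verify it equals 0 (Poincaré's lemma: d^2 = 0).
d(d omega) = 0

Step 1: d omega = sum_{i<j} (∂f_j/∂x_i - ∂f_i/∂x_j) dx_i ∧ dx_j:
  coeff of dx ∧ dy: 0
  coeff of dx ∧ dz: 8*x - 2*z
  coeff of dy ∧ dz: 4*y + 1
Step 2: Apply d again to each 2-form coefficient. The only possible 3-form in R^3 is dx ∧ dy ∧ dz, with coefficient
  ∂(coeff of dy∧dz)/∂x - ∂(coeff of dx∧dz)/∂y + ∂(coeff of dx∧dy)/∂z
  = ∂/∂x (4*y + 1) - ∂/∂y (8*x - 2*z) + ∂/∂z (0).
Each of these terms simplifies to sums of mixed partials that cancel in pairs. The result is 0 (by equality of mixed partials for smooth functions — Schwarz / Clairaut).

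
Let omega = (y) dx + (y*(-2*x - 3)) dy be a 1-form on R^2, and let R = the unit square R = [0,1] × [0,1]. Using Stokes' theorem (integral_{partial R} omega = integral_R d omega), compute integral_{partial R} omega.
integral_(partial R) omega = -2

Stokes: integral_partial_R omega = integral_R d omega with d omega = (∂Q/∂x - ∂P/∂y) dx ∧ dy.
  ∂Q/∂x = -2*y
  ∂P/∂y = 1
  integrand = ∂Q/∂x - ∂P/∂y = -2*y - 1.
Integrating over R: integral_0^1 integral_0^1 (-2*y - 1) dx dy = -2.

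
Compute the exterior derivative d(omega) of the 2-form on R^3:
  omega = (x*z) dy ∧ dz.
d(omega) = (z) dx ∧ dy ∧ dz

For a 2-form omega = sum_{i<j} g_{ij} dx_i ∧ dx_j, the exterior derivative is
  d(omega) = sum_{i<j} d(g_{ij}) ∧ dx_i ∧ dx_j = sum_{i<j, k} (∂g_{ij}/∂x_k) dx_k ∧ dx_i ∧ dx_j.
Expand each term, using dx_k ∧ dx_i ∧ dx_j = sgn(permutation) dx_{(a)} ∧ dx_{(b)} ∧ dx_{(c)} with (a < b < c) sorted:
  d(x*z) includes (∂/∂x)(x*z) dx = (z) dx, which multiplied by dy ∧ dz gives (z) dx ∧ dy ∧ dz
Collecting like 3-forms: d(omega) = (z) dx ∧ dy ∧ dz.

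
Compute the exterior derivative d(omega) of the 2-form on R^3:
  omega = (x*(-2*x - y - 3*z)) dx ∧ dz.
d(omega) = (x) dx ∧ dy ∧ dz

For a 2-form omega = sum_{i<j} g_{ij} dx_i ∧ dx_j, the exterior derivative is
  d(omega) = sum_{i<j} d(g_{ij}) ∧ dx_i ∧ dx_j = sum_{i<j, k} (∂g_{ij}/∂x_k) dx_k ∧ dx_i ∧ dx_j.
Expand each term, using dx_k ∧ dx_i ∧ dx_j = sgn(permutation) dx_{(a)} ∧ dx_{(b)} ∧ dx_{(c)} with (a < b < c) sorted:
  d(x*(-2*x - y - 3*z)) includes (∂/∂y)(x*(-2*x - y - 3*z)) dy = (-x) dy, which multiplied by dx ∧ dz gives (x) dx ∧ dy ∧ dz
Collecting like 3-forms: d(omega) = (x) dx ∧ dy ∧ dz.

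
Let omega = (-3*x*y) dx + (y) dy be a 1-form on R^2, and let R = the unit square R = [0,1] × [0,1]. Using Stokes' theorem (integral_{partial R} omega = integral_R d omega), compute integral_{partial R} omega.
integral_(partial R) omega = 3/2

Stokes: integral_partial_R omega = integral_R d omega with d omega = (∂Q/∂x - ∂P/∂y) dx ∧ dy.
  ∂Q/∂x = 0
  ∂P/∂y = -3*x
  integrand = ∂Q/∂x - ∂P/∂y = 3*x.
Integrating over R: integral_0^1 integral_0^1 (3*x) dx dy = 3/2.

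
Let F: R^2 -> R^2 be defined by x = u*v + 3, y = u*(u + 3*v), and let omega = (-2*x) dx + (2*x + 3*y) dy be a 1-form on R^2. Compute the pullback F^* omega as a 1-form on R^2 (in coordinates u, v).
F^* omega = (6*u^3 + 31*u^2*v + 31*u*v^2 + 12*u + 12*v) du + (u*(9*u^2 + 31*u*v + 12)) dv

Using F^*(f dg) = (f ∘ F) d(g ∘ F), substitute each coordinate x_i by F_i(u, v) in f_i, and replace dx_i by d F_i = (∂F_i/∂u) du + (∂F_i/∂v) dv.
  For the x component: f_1(F) = -2*u*v - 6; d F_1 = (v) du + (u) dv
  For the y component: f_2(F) = 3*u^2 + 11*u*v + 6; d F_2 = (2*u + 3*v) du + (3*u) dv
Combining and collecting du, dv coefficients:
  coeff of du: 6*u^3 + 31*u^2*v + 31*u*v^2 + 12*u + 12*v
  coeff of dv: u*(9*u^2 + 31*u*v + 12)
F^* omega = (6*u^3 + 31*u^2*v + 31*u*v^2 + 12*u + 12*v) du + (u*(9*u^2 + 31*u*v + 12)) dv.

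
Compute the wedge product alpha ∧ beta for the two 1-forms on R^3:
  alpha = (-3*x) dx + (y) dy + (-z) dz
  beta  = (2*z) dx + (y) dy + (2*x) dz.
alpha ∧ beta = (-y*(3*x + 2*z)) dx ∧ dy + (-6*x^2 + 2*z^2) dx ∧ dz + (y*(2*x + z)) dy ∧ dz

Distribute the wedge, using dx_i ∧ dx_j = -dx_j ∧ dx_i and dx_i ∧ dx_i = 0. For each pair (i, j) with i < j, the coefficient of dx_i ∧ dx_j in alpha ∧ beta is (alpha_i * beta_j - alpha_j * beta_i). Collecting: alpha ∧ beta = (-y*(3*x + 2*z)) dx ∧ dy + (-6*x^2 + 2*z^2) dx ∧ dz + (y*(2*x + z)) dy ∧ dz.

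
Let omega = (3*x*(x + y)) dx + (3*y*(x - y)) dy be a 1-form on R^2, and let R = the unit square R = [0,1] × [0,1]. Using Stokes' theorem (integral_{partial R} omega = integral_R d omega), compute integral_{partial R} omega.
integral_(partial R) omega = 0

Stokes: integral_partial_R omega = integral_R d omega with d omega = (∂Q/∂x - ∂P/∂y) dx ∧ dy.
  ∂Q/∂x = 3*y
  ∂P/∂y = 3*x
  integrand = ∂Q/∂x - ∂P/∂y = -3*x + 3*y.
Integrating over R: integral_0^1 integral_0^1 (-3*x + 3*y) dx dy = 0.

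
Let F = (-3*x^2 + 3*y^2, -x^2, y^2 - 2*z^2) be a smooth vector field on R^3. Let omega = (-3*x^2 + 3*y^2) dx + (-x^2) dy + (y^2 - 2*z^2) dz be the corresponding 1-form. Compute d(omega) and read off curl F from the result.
d(omega) = (2*y) dy ∧ dz + (0) dz ∧ dx + (-2*x - 6*y) dx ∧ dy; curl F = (2*y, 0, -2*x - 6*y)

d omega = sum_{i<j} (∂f_j/∂x_i - ∂f_i/∂x_j) dx_i ∧ dx_j. Under the identification (dy ∧ dz, dz ∧ dx, dx ∧ dy) ↔ (e_x, e_y, e_z), the coefficients are exactly the components of curl F. Compute:
  ∂R/∂y - ∂Q/∂z = (2*y) - (0) = 2*y
  ∂P/∂z - ∂R/∂x = (0) - (0) = 0
  ∂Q/∂x - ∂P/∂y = (-2*x) - (6*y) = -2*x - 6*y.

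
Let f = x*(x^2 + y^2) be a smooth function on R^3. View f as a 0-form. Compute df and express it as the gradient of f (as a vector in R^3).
df = (3*x^2 + y^2) dx + (2*x*y) dy + (0) dz; grad f = (3*x^2 + y^2, 2*x*y, 0)

For a 0-form f, d f = (∂f/∂x) dx + (∂f/∂y) dy + (∂f/∂z) dz. The components of the vector representation are exactly the entries of grad f in Cartesian coordinates:
  ∂f/∂x = 3*x^2 + y^2
  ∂f/∂y = 2*x*y
  ∂f/∂z = 0.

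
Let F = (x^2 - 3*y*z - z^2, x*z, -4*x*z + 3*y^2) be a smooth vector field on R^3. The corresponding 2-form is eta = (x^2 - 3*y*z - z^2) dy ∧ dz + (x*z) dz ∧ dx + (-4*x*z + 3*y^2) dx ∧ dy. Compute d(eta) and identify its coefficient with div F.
d(eta) = (-2*x) dx ∧ dy ∧ dz; div F = -2*x

For a 2-form in R^3 of the form above, applying d gives a 3-form with coefficient ∂P/∂x + ∂Q/∂y + ∂R/∂z:
  ∂P/∂x = 2*x
  ∂Q/∂y = 0
  ∂R/∂z = -4*x
Sum = -2*x, which is exactly div F.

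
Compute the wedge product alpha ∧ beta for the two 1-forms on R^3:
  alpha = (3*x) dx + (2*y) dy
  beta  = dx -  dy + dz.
alpha ∧ beta = (-3*x - 2*y) dx ∧ dy + (3*x) dx ∧ dz + (2*y) dy ∧ dz

Distribute the wedge, using dx_i ∧ dx_j = -dx_j ∧ dx_i and dx_i ∧ dx_i = 0. For each pair (i, j) with i < j, the coefficient of dx_i ∧ dx_j in alpha ∧ beta is (alpha_i * beta_j - alpha_j * beta_i). Collecting: alpha ∧ beta = (-3*x - 2*y) dx ∧ dy + (3*x) dx ∧ dz + (2*y) dy ∧ dz.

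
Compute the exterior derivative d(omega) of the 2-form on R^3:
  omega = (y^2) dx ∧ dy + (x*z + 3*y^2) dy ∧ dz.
d(omega) = (z) dx ∧ dy ∧ dz

For a 2-form omega = sum_{i<j} g_{ij} dx_i ∧ dx_j, the exterior derivative is
  d(omega) = sum_{i<j} d(g_{ij}) ∧ dx_i ∧ dx_j = sum_{i<j, k} (∂g_{ij}/∂x_k) dx_k ∧ dx_i ∧ dx_j.
Expand each term, using dx_k ∧ dx_i ∧ dx_j = sgn(permutation) dx_{(a)} ∧ dx_{(b)} ∧ dx_{(c)} with (a < b < c) sorted:
  d(x*z + 3*y^2) includes (∂/∂x)(x*z + 3*y^2) dx = (z) dx, which multiplied by dy ∧ dz gives (z) dx ∧ dy ∧ dz
Collecting like 3-forms: d(omega) = (z) dx ∧ dy ∧ dz.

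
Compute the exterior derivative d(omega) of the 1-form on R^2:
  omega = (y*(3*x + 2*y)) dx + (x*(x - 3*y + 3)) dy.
d(omega) = (-x - 7*y + 3) dx ∧ dy

For a 1-form omega = sum_i f_i dx_i, the exterior derivative is
  d(omega) = sum_{i < j} (∂f_j/∂x_i - ∂f_i/∂x_j) dx_i ∧ dx_j.
  coefficient of dx ∧ dy: ∂f_2/∂x - ∂f_1/∂y = ∂(x*(x - 3*y + 3))/∂x - ∂(y*(3*x + 2*y))/∂y = -x - 7*y + 3
Assembling: d(omega) = (-x - 7*y + 3) dx ∧ dy.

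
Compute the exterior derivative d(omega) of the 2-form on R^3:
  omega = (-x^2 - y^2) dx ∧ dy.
d(omega) = 0

For a 2-form omega = sum_{i<j} g_{ij} dx_i ∧ dx_j, the exterior derivative is
  d(omega) = sum_{i<j} d(g_{ij}) ∧ dx_i ∧ dx_j = sum_{i<j, k} (∂g_{ij}/∂x_k) dx_k ∧ dx_i ∧ dx_j.
Expand each term, using dx_k ∧ dx_i ∧ dx_j = sgn(permutation) dx_{(a)} ∧ dx_{(b)} ∧ dx_{(c)} with (a < b < c) sorted:

Collecting like 3-forms: d(omega) = 0.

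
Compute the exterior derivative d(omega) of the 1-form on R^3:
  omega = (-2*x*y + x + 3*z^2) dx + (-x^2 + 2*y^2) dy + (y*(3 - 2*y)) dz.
d(omega) = (-6*z) dx ∧ dz + (3 - 4*y) dy ∧ dz

For a 1-form omega = sum_i f_i dx_i, the exterior derivative is
  d(omega) = sum_{i < j} (∂f_j/∂x_i - ∂f_i/∂x_j) dx_i ∧ dx_j.
  coefficient of dx ∧ dz: ∂f_3/∂x - ∂f_1/∂z = ∂(y*(3 - 2*y))/∂x - ∂(-2*x*y + x + 3*z^2)/∂z = -6*z
  coefficient of dy ∧ dz: ∂f_3/∂y - ∂f_2/∂z = ∂(y*(3 - 2*y))/∂y - ∂(-x^2 + 2*y^2)/∂z = 3 - 4*y
Assembling: d(omega) = (-6*z) dx ∧ dz + (3 - 4*y) dy ∧ dz.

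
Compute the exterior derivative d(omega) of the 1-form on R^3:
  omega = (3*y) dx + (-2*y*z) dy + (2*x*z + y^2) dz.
d(omega) = (-3) dx ∧ dy + (2*z) dx ∧ dz + (4*y) dy ∧ dz

For a 1-form omega = sum_i f_i dx_i, the exterior derivative is
  d(omega) = sum_{i < j} (∂f_j/∂x_i - ∂f_i/∂x_j) dx_i ∧ dx_j.
  coefficient of dx ∧ dy: ∂f_2/∂x - ∂f_1/∂y = ∂(-2*y*z)/∂x - ∂(3*y)/∂y = -3
  coefficient of dx ∧ dz: ∂f_3/∂x - ∂f_1/∂z = ∂(2*x*z + y^2)/∂x - ∂(3*y)/∂z = 2*z
  coefficient of dy ∧ dz: ∂f_3/∂y - ∂f_2/∂z = ∂(2*x*z + y^2)/∂y - ∂(-2*y*z)/∂z = 4*y
Assembling: d(omega) = (-3) dx ∧ dy + (2*z) dx ∧ dz + (4*y) dy ∧ dz.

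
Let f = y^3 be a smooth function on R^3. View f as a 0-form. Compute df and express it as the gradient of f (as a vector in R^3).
df = (0) dx + (3*y^2) dy + (0) dz; grad f = (0, 3*y^2, 0)

For a 0-form f, d f = (∂f/∂x) dx + (∂f/∂y) dy + (∂f/∂z) dz. The components of the vector representation are exactly the entries of grad f in Cartesian coordinates:
  ∂f/∂x = 0
  ∂f/∂y = 3*y^2
  ∂f/∂z = 0.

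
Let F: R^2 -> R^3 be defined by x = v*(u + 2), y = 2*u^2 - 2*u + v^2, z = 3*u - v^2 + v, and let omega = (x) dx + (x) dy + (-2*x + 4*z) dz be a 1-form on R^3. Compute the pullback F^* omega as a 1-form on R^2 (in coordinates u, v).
F^* omega = (4*u^2*v + u*v^2 + 36*u - 10*v^2 - 4*v) du + (u^2*v + 6*u*v^2 - 22*u*v + 12*u + 8*v^3 + 4*v) dv

Using F^*(f dg) = (f ∘ F) d(g ∘ F), substitute each coordinate x_i by F_i(u, v) in f_i, and replace dx_i by d F_i = (∂F_i/∂u) du + (∂F_i/∂v) dv.
  For the x component: f_1(F) = v*(u + 2); d F_1 = (v) du + (u + 2) dv
  For the y component: f_2(F) = v*(u + 2); d F_2 = (4*u - 2) du + (2*v) dv
  For the z component: f_3(F) = -2*u*v + 12*u - 4*v^2; d F_3 = (3) du + (1 - 2*v) dv
Combining and collecting du, dv coefficients:
  coeff of du: 4*u^2*v + u*v^2 + 36*u - 10*v^2 - 4*v
  coeff of dv: u^2*v + 6*u*v^2 - 22*u*v + 12*u + 8*v^3 + 4*v
F^* omega = (4*u^2*v + u*v^2 + 36*u - 10*v^2 - 4*v) du + (u^2*v + 6*u*v^2 - 22*u*v + 12*u + 8*v^3 + 4*v) dv.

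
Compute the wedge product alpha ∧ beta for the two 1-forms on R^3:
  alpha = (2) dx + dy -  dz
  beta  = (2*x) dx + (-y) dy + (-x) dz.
alpha ∧ beta = (-2*x - 2*y) dx ∧ dy + (-x - y) dy ∧ dz

Distribute the wedge, using dx_i ∧ dx_j = -dx_j ∧ dx_i and dx_i ∧ dx_i = 0. For each pair (i, j) with i < j, the coefficient of dx_i ∧ dx_j in alpha ∧ beta is (alpha_i * beta_j - alpha_j * beta_i). Collecting: alpha ∧ beta = (-2*x - 2*y) dx ∧ dy + (-x - y) dy ∧ dz.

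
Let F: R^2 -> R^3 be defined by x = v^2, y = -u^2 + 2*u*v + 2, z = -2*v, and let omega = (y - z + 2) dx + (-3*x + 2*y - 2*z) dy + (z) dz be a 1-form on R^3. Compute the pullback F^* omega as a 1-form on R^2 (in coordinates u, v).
F^* omega = (4*u^3 - 12*u^2*v + 14*u*v^2 - 8*u*v - 8*u - 6*v^3 + 8*v^2 + 8*v) du + (-4*u^3 + 6*u^2*v - 2*u*v^2 + 8*u*v + 8*u + 4*v^2 + 12*v) dv

Using F^*(f dg) = (f ∘ F) d(g ∘ F), substitute each coordinate x_i by F_i(u, v) in f_i, and replace dx_i by d F_i = (∂F_i/∂u) du + (∂F_i/∂v) dv.
  For the x component: f_1(F) = -u^2 + 2*u*v + 2*v + 4; d F_1 = (0) du + (2*v) dv
  For the y component: f_2(F) = -2*u^2 + 4*u*v - 3*v^2 + 4*v + 4; d F_2 = (-2*u + 2*v) du + (2*u) dv
  For the z component: f_3(F) = -2*v; d F_3 = (0) du + (-2) dv
Combining and collecting du, dv coefficients:
  coeff of du: 4*u^3 - 12*u^2*v + 14*u*v^2 - 8*u*v - 8*u - 6*v^3 + 8*v^2 + 8*v
  coeff of dv: -4*u^3 + 6*u^2*v - 2*u*v^2 + 8*u*v + 8*u + 4*v^2 + 12*v
F^* omega = (4*u^3 - 12*u^2*v + 14*u*v^2 - 8*u*v - 8*u - 6*v^3 + 8*v^2 + 8*v) du + (-4*u^3 + 6*u^2*v - 2*u*v^2 + 8*u*v + 8*u + 4*v^2 + 12*v) dv.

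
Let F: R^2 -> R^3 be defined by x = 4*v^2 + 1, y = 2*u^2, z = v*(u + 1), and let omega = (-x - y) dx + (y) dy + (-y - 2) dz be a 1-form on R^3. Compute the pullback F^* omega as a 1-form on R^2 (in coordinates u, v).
F^* omega = (8*u^3 - 2*u^2*v - 2*v) du + (-2*u^3 - 16*u^2*v - 2*u^2 - 2*u - 32*v^3 - 8*v - 2) dv

Using F^*(f dg) = (f ∘ F) d(g ∘ F), substitute each coordinate x_i by F_i(u, v) in f_i, and replace dx_i by d F_i = (∂F_i/∂u) du + (∂F_i/∂v) dv.
  For the x component: f_1(F) = -2*u^2 - 4*v^2 - 1; d F_1 = (0) du + (8*v) dv
  For the y component: f_2(F) = 2*u^2; d F_2 = (4*u) du + (0) dv
  For the z component: f_3(F) = -2*u^2 - 2; d F_3 = (v) du + (u + 1) dv
Combining and collecting du, dv coefficients:
  coeff of du: 8*u^3 - 2*u^2*v - 2*v
  coeff of dv: -2*u^3 - 16*u^2*v - 2*u^2 - 2*u - 32*v^3 - 8*v - 2
F^* omega = (8*u^3 - 2*u^2*v - 2*v) du + (-2*u^3 - 16*u^2*v - 2*u^2 - 2*u - 32*v^3 - 8*v - 2) dv.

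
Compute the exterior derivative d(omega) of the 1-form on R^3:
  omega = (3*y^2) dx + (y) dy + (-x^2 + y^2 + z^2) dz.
d(omega) = (-6*y) dx ∧ dy + (-2*x) dx ∧ dz + (2*y) dy ∧ dz

For a 1-form omega = sum_i f_i dx_i, the exterior derivative is
  d(omega) = sum_{i < j} (∂f_j/∂x_i - ∂f_i/∂x_j) dx_i ∧ dx_j.
  coefficient of dx ∧ dy: ∂f_2/∂x - ∂f_1/∂y = ∂(y)/∂x - ∂(3*y^2)/∂y = -6*y
  coefficient of dx ∧ dz: ∂f_3/∂x - ∂f_1/∂z = ∂(-x^2 + y^2 + z^2)/∂x - ∂(3*y^2)/∂z = -2*x
  coefficient of dy ∧ dz: ∂f_3/∂y - ∂f_2/∂z = ∂(-x^2 + y^2 + z^2)/∂y - ∂(y)/∂z = 2*y
Assembling: d(omega) = (-6*y) dx ∧ dy + (-2*x) dx ∧ dz + (2*y) dy ∧ dz.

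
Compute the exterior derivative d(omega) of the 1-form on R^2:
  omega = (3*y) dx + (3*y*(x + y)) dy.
d(omega) = (3*y - 3) dx ∧ dy

For a 1-form omega = sum_i f_i dx_i, the exterior derivative is
  d(omega) = sum_{i < j} (∂f_j/∂x_i - ∂f_i/∂x_j) dx_i ∧ dx_j.
  coefficient of dx ∧ dy: ∂f_2/∂x - ∂f_1/∂y = ∂(3*y*(x + y))/∂x - ∂(3*y)/∂y = 3*y - 3
Assembling: d(omega) = (3*y - 3) dx ∧ dy.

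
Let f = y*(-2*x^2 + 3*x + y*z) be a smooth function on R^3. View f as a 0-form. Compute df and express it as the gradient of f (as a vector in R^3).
df = (y*(3 - 4*x)) dx + (-2*x^2 + 3*x + 2*y*z) dy + (y^2) dz; grad f = (y*(3 - 4*x), -2*x^2 + 3*x + 2*y*z, y^2)

For a 0-form f, d f = (∂f/∂x) dx + (∂f/∂y) dy + (∂f/∂z) dz. The components of the vector representation are exactly the entries of grad f in Cartesian coordinates:
  ∂f/∂x = y*(3 - 4*x)
  ∂f/∂y = -2*x^2 + 3*x + 2*y*z
  ∂f/∂z = y^2.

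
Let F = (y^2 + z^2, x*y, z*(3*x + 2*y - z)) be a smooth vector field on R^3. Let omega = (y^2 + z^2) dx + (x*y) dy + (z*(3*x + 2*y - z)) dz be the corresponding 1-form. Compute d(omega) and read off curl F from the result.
d(omega) = (2*z) dy ∧ dz + (-z) dz ∧ dx + (-y) dx ∧ dy; curl F = (2*z, -z, -y)

d omega = sum_{i<j} (∂f_j/∂x_i - ∂f_i/∂x_j) dx_i ∧ dx_j. Under the identification (dy ∧ dz, dz ∧ dx, dx ∧ dy) ↔ (e_x, e_y, e_z), the coefficients are exactly the components of curl F. Compute:
  ∂R/∂y - ∂Q/∂z = (2*z) - (0) = 2*z
  ∂P/∂z - ∂R/∂x = (2*z) - (3*z) = -z
  ∂Q/∂x - ∂P/∂y = (y) - (2*y) = -y.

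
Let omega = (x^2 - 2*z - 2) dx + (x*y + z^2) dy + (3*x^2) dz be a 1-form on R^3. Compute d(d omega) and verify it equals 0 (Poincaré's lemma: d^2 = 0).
d(d omega) = 0

Step 1: d omega = sum_{i<j} (∂f_j/∂x_i - ∂f_i/∂x_j) dx_i ∧ dx_j:
  coeff of dx ∧ dy: y
  coeff of dx ∧ dz: 6*x + 2
  coeff of dy ∧ dz: -2*z
Step 2: Apply d again to each 2-form coefficient. The only possible 3-form in R^3 is dx ∧ dy ∧ dz, with coefficient
  ∂(coeff of dy∧dz)/∂x - ∂(coeff of dx∧dz)/∂y + ∂(coeff of dx∧dy)/∂z
  = ∂/∂x (-2*z) - ∂/∂y (6*x + 2) + ∂/∂z (y).
Each of these terms simplifies to sums of mixed partials that cancel in pairs. The result is 0 (by equality of mixed partials for smooth functions — Schwarz / Clairaut).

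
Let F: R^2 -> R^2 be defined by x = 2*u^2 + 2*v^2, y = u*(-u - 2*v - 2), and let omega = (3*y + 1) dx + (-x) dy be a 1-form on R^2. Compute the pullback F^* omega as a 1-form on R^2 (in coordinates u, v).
F^* omega = (-8*u^3 - 20*u^2*v - 20*u^2 + 4*u*v^2 + 4*u + 4*v^3 + 4*v^2) du + (4*u^3 - 12*u^2*v - 20*u*v^2 - 24*u*v + 4*v) dv

Using F^*(f dg) = (f ∘ F) d(g ∘ F), substitute each coordinate x_i by F_i(u, v) in f_i, and replace dx_i by d F_i = (∂F_i/∂u) du + (∂F_i/∂v) dv.
  For the x component: f_1(F) = -3*u^2 - 6*u*v - 6*u + 1; d F_1 = (4*u) du + (4*v) dv
  For the y component: f_2(F) = -2*u^2 - 2*v^2; d F_2 = (-2*u - 2*v - 2) du + (-2*u) dv
Combining and collecting du, dv coefficients:
  coeff of du: -8*u^3 - 20*u^2*v - 20*u^2 + 4*u*v^2 + 4*u + 4*v^3 + 4*v^2
  coeff of dv: 4*u^3 - 12*u^2*v - 20*u*v^2 - 24*u*v + 4*v
F^* omega = (-8*u^3 - 20*u^2*v - 20*u^2 + 4*u*v^2 + 4*u + 4*v^3 + 4*v^2) du + (4*u^3 - 12*u^2*v - 20*u*v^2 - 24*u*v + 4*v) dv.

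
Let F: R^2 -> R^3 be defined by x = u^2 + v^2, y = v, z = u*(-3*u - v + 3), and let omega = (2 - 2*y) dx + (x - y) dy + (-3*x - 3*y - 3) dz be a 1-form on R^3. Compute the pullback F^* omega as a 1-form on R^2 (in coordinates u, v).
F^* omega = (18*u^3 + 3*u^2*v - 9*u^2 + 18*u*v^2 + 14*u*v + 22*u + 3*v^3 - 6*v^2 - 6*v - 9) du + (3*u^3 + u^2 + 3*u*v^2 + 3*u*v + 3*u - 3*v^2 + 3*v) dv

Using F^*(f dg) = (f ∘ F) d(g ∘ F), substitute each coordinate x_i by F_i(u, v) in f_i, and replace dx_i by d F_i = (∂F_i/∂u) du + (∂F_i/∂v) dv.
  For the x component: f_1(F) = 2 - 2*v; d F_1 = (2*u) du + (2*v) dv
  For the y component: f_2(F) = u^2 + v^2 - v; d F_2 = (0) du + (1) dv
  For the z component: f_3(F) = -3*u^2 - 3*v^2 - 3*v - 3; d F_3 = (-6*u - v + 3) du + (-u) dv
Combining and collecting du, dv coefficients:
  coeff of du: 18*u^3 + 3*u^2*v - 9*u^2 + 18*u*v^2 + 14*u*v + 22*u + 3*v^3 - 6*v^2 - 6*v - 9
  coeff of dv: 3*u^3 + u^2 + 3*u*v^2 + 3*u*v + 3*u - 3*v^2 + 3*v
F^* omega = (18*u^3 + 3*u^2*v - 9*u^2 + 18*u*v^2 + 14*u*v + 22*u + 3*v^3 - 6*v^2 - 6*v - 9) du + (3*u^3 + u^2 + 3*u*v^2 + 3*u*v + 3*u - 3*v^2 + 3*v) dv.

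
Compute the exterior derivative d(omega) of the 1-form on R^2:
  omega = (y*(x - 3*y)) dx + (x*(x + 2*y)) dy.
d(omega) = (x + 8*y) dx ∧ dy

For a 1-form omega = sum_i f_i dx_i, the exterior derivative is
  d(omega) = sum_{i < j} (∂f_j/∂x_i - ∂f_i/∂x_j) dx_i ∧ dx_j.
  coefficient of dx ∧ dy: ∂f_2/∂x - ∂f_1/∂y = ∂(x*(x + 2*y))/∂x - ∂(y*(x - 3*y))/∂y = x + 8*y
Assembling: d(omega) = (x + 8*y) dx ∧ dy.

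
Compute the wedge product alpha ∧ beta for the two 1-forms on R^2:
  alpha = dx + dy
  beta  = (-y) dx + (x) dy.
alpha ∧ beta = (x + y) dx ∧ dy

Distribute the wedge, using dx_i ∧ dx_j = -dx_j ∧ dx_i and dx_i ∧ dx_i = 0. For each pair (i, j) with i < j, the coefficient of dx_i ∧ dx_j in alpha ∧ beta is (alpha_i * beta_j - alpha_j * beta_i). Collecting: alpha ∧ beta = (x + y) dx ∧ dy.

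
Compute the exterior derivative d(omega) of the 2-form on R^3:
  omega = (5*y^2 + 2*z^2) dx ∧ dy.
d(omega) = (4*z) dx ∧ dy ∧ dz

For a 2-form omega = sum_{i<j} g_{ij} dx_i ∧ dx_j, the exterior derivative is
  d(omega) = sum_{i<j} d(g_{ij}) ∧ dx_i ∧ dx_j = sum_{i<j, k} (∂g_{ij}/∂x_k) dx_k ∧ dx_i ∧ dx_j.
Expand each term, using dx_k ∧ dx_i ∧ dx_j = sgn(permutation) dx_{(a)} ∧ dx_{(b)} ∧ dx_{(c)} with (a < b < c) sorted:
  d(5*y^2 + 2*z^2) includes (∂/∂z)(5*y^2 + 2*z^2) dz = (4*z) dz, which multiplied by dx ∧ dy gives (4*z) dx ∧ dy ∧ dz
Collecting like 3-forms: d(omega) = (4*z) dx ∧ dy ∧ dz.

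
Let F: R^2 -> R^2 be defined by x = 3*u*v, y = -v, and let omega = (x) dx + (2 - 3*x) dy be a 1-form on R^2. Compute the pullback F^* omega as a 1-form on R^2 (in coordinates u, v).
F^* omega = (9*u*v^2) du + (9*u^2*v + 9*u*v - 2) dv

Using F^*(f dg) = (f ∘ F) d(g ∘ F), substitute each coordinate x_i by F_i(u, v) in f_i, and replace dx_i by d F_i = (∂F_i/∂u) du + (∂F_i/∂v) dv.
  For the x component: f_1(F) = 3*u*v; d F_1 = (3*v) du + (3*u) dv
  For the y component: f_2(F) = -9*u*v + 2; d F_2 = (0) du + (-1) dv
Combining and collecting du, dv coefficients:
  coeff of du: 9*u*v^2
  coeff of dv: 9*u^2*v + 9*u*v - 2
F^* omega = (9*u*v^2) du + (9*u^2*v + 9*u*v - 2) dv.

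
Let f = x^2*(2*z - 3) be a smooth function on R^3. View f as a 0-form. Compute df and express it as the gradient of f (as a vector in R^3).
df = (2*x*(2*z - 3)) dx + (0) dy + (2*x^2) dz; grad f = (2*x*(2*z - 3), 0, 2*x^2)

For a 0-form f, d f = (∂f/∂x) dx + (∂f/∂y) dy + (∂f/∂z) dz. The components of the vector representation are exactly the entries of grad f in Cartesian coordinates:
  ∂f/∂x = 2*x*(2*z - 3)
  ∂f/∂y = 0
  ∂f/∂z = 2*x^2.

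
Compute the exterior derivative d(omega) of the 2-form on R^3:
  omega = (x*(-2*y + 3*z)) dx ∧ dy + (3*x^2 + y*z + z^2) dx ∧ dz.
d(omega) = (3*x - z) dx ∧ dy ∧ dz

For a 2-form omega = sum_{i<j} g_{ij} dx_i ∧ dx_j, the exterior derivative is
  d(omega) = sum_{i<j} d(g_{ij}) ∧ dx_i ∧ dx_j = sum_{i<j, k} (∂g_{ij}/∂x_k) dx_k ∧ dx_i ∧ dx_j.
Expand each term, using dx_k ∧ dx_i ∧ dx_j = sgn(permutation) dx_{(a)} ∧ dx_{(b)} ∧ dx_{(c)} with (a < b < c) sorted:
  d(x*(-2*y + 3*z)) includes (∂/∂z)(x*(-2*y + 3*z)) dz = (3*x) dz, which multiplied by dx ∧ dy gives (3*x) dx ∧ dy ∧ dz
  d(3*x^2 + y*z + z^2) includes (∂/∂y)(3*x^2 + y*z + z^2) dy = (z) dy, which multiplied by dx ∧ dz gives (-z) dx ∧ dy ∧ dz
Collecting like 3-forms: d(omega) = (3*x - z) dx ∧ dy ∧ dz.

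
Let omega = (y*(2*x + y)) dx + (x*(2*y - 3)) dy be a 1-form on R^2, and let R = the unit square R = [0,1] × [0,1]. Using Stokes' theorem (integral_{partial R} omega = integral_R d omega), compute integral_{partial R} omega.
integral_(partial R) omega = -4

Stokes: integral_partial_R omega = integral_R d omega with d omega = (∂Q/∂x - ∂P/∂y) dx ∧ dy.
  ∂Q/∂x = 2*y - 3
  ∂P/∂y = 2*x + 2*y
  integrand = ∂Q/∂x - ∂P/∂y = -2*x - 3.
Integrating over R: integral_0^1 integral_0^1 (-2*x - 3) dx dy = -4.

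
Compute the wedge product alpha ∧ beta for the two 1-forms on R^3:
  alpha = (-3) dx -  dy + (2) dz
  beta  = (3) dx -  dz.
alpha ∧ beta = (-3) dx ∧ dz + (3) dx ∧ dy + (1) dy ∧ dz

Distribute the wedge, using dx_i ∧ dx_j = -dx_j ∧ dx_i and dx_i ∧ dx_i = 0. For each pair (i, j) with i < j, the coefficient of dx_i ∧ dx_j in alpha ∧ beta is (alpha_i * beta_j - alpha_j * beta_i). Collecting: alpha ∧ beta = (-3) dx ∧ dz + (3) dx ∧ dy + (1) dy ∧ dz.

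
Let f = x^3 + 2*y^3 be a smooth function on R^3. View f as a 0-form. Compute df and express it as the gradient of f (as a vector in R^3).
df = (3*x^2) dx + (6*y^2) dy + (0) dz; grad f = (3*x^2, 6*y^2, 0)

For a 0-form f, d f = (∂f/∂x) dx + (∂f/∂y) dy + (∂f/∂z) dz. The components of the vector representation are exactly the entries of grad f in Cartesian coordinates:
  ∂f/∂x = 3*x^2
  ∂f/∂y = 6*y^2
  ∂f/∂z = 0.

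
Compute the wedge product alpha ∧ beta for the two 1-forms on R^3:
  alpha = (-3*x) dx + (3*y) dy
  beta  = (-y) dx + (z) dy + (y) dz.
alpha ∧ beta = (-3*x*z + 3*y^2) dx ∧ dy + (-3*x*y) dx ∧ dz + (3*y^2) dy ∧ dz

Distribute the wedge, using dx_i ∧ dx_j = -dx_j ∧ dx_i and dx_i ∧ dx_i = 0. For each pair (i, j) with i < j, the coefficient of dx_i ∧ dx_j in alpha ∧ beta is (alpha_i * beta_j - alpha_j * beta_i). Collecting: alpha ∧ beta = (-3*x*z + 3*y^2) dx ∧ dy + (-3*x*y) dx ∧ dz + (3*y^2) dy ∧ dz.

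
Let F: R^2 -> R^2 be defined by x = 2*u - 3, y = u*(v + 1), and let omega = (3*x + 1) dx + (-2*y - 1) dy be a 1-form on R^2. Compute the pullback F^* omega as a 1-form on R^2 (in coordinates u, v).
F^* omega = (-2*u*v^2 - 4*u*v + 10*u - v - 17) du + (u*(-2*u*v - 2*u - 1)) dv

Using F^*(f dg) = (f ∘ F) d(g ∘ F), substitute each coordinate x_i by F_i(u, v) in f_i, and replace dx_i by d F_i = (∂F_i/∂u) du + (∂F_i/∂v) dv.
  For the x component: f_1(F) = 6*u - 8; d F_1 = (2) du + (0) dv
  For the y component: f_2(F) = -2*u*v - 2*u - 1; d F_2 = (v + 1) du + (u) dv
Combining and collecting du, dv coefficients:
  coeff of du: -2*u*v^2 - 4*u*v + 10*u - v - 17
  coeff of dv: u*(-2*u*v - 2*u - 1)
F^* omega = (-2*u*v^2 - 4*u*v + 10*u - v - 17) du + (u*(-2*u*v - 2*u - 1)) dv.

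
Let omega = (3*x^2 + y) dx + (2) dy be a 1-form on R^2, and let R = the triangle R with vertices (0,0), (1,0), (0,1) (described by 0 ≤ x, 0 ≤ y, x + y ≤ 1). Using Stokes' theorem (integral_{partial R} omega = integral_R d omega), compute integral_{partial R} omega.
integral_(partial R) omega = -1/2

Stokes: integral_partial_R omega = integral_R d omega with d omega = (∂Q/∂x - ∂P/∂y) dx ∧ dy.
  ∂Q/∂x = 0
  ∂P/∂y = 1
  integrand = ∂Q/∂x - ∂P/∂y = -1.
Integrating over R: integral_0^1 integral_0^{1-x} (-1) dy dx = -1/2.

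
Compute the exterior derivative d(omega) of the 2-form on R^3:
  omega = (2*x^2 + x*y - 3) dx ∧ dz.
d(omega) = (-x) dx ∧ dy ∧ dz

For a 2-form omega = sum_{i<j} g_{ij} dx_i ∧ dx_j, the exterior derivative is
  d(omega) = sum_{i<j} d(g_{ij}) ∧ dx_i ∧ dx_j = sum_{i<j, k} (∂g_{ij}/∂x_k) dx_k ∧ dx_i ∧ dx_j.
Expand each term, using dx_k ∧ dx_i ∧ dx_j = sgn(permutation) dx_{(a)} ∧ dx_{(b)} ∧ dx_{(c)} with (a < b < c) sorted:
  d(2*x^2 + x*y - 3) includes (∂/∂y)(2*x^2 + x*y - 3) dy = (x) dy, which multiplied by dx ∧ dz gives (-x) dx ∧ dy ∧ dz
Collecting like 3-forms: d(omega) = (-x) dx ∧ dy ∧ dz.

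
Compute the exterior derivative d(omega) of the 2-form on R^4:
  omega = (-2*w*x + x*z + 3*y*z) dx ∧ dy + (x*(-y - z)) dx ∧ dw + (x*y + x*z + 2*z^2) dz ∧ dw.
d(omega) = (x + 3*y) dx ∧ dy ∧ dz + (-x) dx ∧ dy ∧ dw + (x + y + z) dx ∧ dz ∧ dw + (x) dy ∧ dz ∧ dw

For a 2-form omega = sum_{i<j} g_{ij} dx_i ∧ dx_j, the exterior derivative is
  d(omega) = sum_{i<j} d(g_{ij}) ∧ dx_i ∧ dx_j = sum_{i<j, k} (∂g_{ij}/∂x_k) dx_k ∧ dx_i ∧ dx_j.
Expand each term, using dx_k ∧ dx_i ∧ dx_j = sgn(permutation) dx_{(a)} ∧ dx_{(b)} ∧ dx_{(c)} with (a < b < c) sorted:
  d(-2*w*x + x*z + 3*y*z) includes (∂/∂z)(-2*w*x + x*z + 3*y*z) dz = (x + 3*y) dz, which multiplied by dx ∧ dy gives (x + 3*y) dx ∧ dy ∧ dz
  d(-2*w*x + x*z + 3*y*z) includes (∂/∂w)(-2*w*x + x*z + 3*y*z) dw = (-2*x) dw, which multiplied by dx ∧ dy gives (-2*x) dx ∧ dy ∧ dw
  d(x*(-y - z)) includes (∂/∂y)(x*(-y - z)) dy = (-x) dy, which multiplied by dx ∧ dw gives (x) dx ∧ dy ∧ dw
  d(x*(-y - z)) includes (∂/∂z)(x*(-y - z)) dz = (-x) dz, which multiplied by dx ∧ dw gives (x) dx ∧ dz ∧ dw
  d(x*y + x*z + 2*z^2) includes (∂/∂x)(x*y + x*z + 2*z^2) dx = (y + z) dx, which multiplied by dz ∧ dw gives (y + z) dx ∧ dz ∧ dw
  d(x*y + x*z + 2*z^2) includes (∂/∂y)(x*y + x*z + 2*z^2) dy = (x) dy, which multiplied by dz ∧ dw gives (x) dy ∧ dz ∧ dw
Collecting like 3-forms: d(omega) = (x + 3*y) dx ∧ dy ∧ dz + (-x) dx ∧ dy ∧ dw + (x + y + z) dx ∧ dz ∧ dw + (x) dy ∧ dz ∧ dw.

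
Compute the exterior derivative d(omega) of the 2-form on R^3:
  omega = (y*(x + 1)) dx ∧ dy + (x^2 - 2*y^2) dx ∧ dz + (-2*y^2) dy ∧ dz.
d(omega) = (4*y) dx ∧ dy ∧ dz

For a 2-form omega = sum_{i<j} g_{ij} dx_i ∧ dx_j, the exterior derivative is
  d(omega) = sum_{i<j} d(g_{ij}) ∧ dx_i ∧ dx_j = sum_{i<j, k} (∂g_{ij}/∂x_k) dx_k ∧ dx_i ∧ dx_j.
Expand each term, using dx_k ∧ dx_i ∧ dx_j = sgn(permutation) dx_{(a)} ∧ dx_{(b)} ∧ dx_{(c)} with (a < b < c) sorted:
  d(x^2 - 2*y^2) includes (∂/∂y)(x^2 - 2*y^2) dy = (-4*y) dy, which multiplied by dx ∧ dz gives (4*y) dx ∧ dy ∧ dz
Collecting like 3-forms: d(omega) = (4*y) dx ∧ dy ∧ dz.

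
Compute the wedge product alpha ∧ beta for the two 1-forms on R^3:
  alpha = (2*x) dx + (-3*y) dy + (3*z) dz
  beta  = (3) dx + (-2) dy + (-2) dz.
alpha ∧ beta = (-4*x + 9*y) dx ∧ dy + (-4*x - 9*z) dx ∧ dz + (6*y + 6*z) dy ∧ dz

Distribute the wedge, using dx_i ∧ dx_j = -dx_j ∧ dx_i and dx_i ∧ dx_i = 0. For each pair (i, j) with i < j, the coefficient of dx_i ∧ dx_j in alpha ∧ beta is (alpha_i * beta_j - alpha_j * beta_i). Collecting: alpha ∧ beta = (-4*x + 9*y) dx ∧ dy + (-4*x - 9*z) dx ∧ dz + (6*y + 6*z) dy ∧ dz.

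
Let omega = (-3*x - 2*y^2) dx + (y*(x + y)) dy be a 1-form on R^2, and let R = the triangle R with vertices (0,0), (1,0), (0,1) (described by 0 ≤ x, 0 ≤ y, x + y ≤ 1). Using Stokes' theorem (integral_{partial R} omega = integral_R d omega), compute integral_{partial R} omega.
integral_(partial R) omega = 5/6

Stokes: integral_partial_R omega = integral_R d omega with d omega = (∂Q/∂x - ∂P/∂y) dx ∧ dy.
  ∂Q/∂x = y
  ∂P/∂y = -4*y
  integrand = ∂Q/∂x - ∂P/∂y = 5*y.
Integrating over R: integral_0^1 integral_0^{1-x} (5*y) dy dx = 5/6.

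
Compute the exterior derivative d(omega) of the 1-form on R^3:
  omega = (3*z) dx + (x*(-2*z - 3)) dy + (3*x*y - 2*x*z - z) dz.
d(omega) = (-2*z - 3) dx ∧ dy + (3*y - 2*z - 3) dx ∧ dz + (5*x) dy ∧ dz

For a 1-form omega = sum_i f_i dx_i, the exterior derivative is
  d(omega) = sum_{i < j} (∂f_j/∂x_i - ∂f_i/∂x_j) dx_i ∧ dx_j.
  coefficient of dx ∧ dy: ∂f_2/∂x - ∂f_1/∂y = ∂(x*(-2*z - 3))/∂x - ∂(3*z)/∂y = -2*z - 3
  coefficient of dx ∧ dz: ∂f_3/∂x - ∂f_1/∂z = ∂(3*x*y - 2*x*z - z)/∂x - ∂(3*z)/∂z = 3*y - 2*z - 3
  coefficient of dy ∧ dz: ∂f_3/∂y - ∂f_2/∂z = ∂(3*x*y - 2*x*z - z)/∂y - ∂(x*(-2*z - 3))/∂z = 5*x
Assembling: d(omega) = (-2*z - 3) dx ∧ dy + (3*y - 2*z - 3) dx ∧ dz + (5*x) dy ∧ dz.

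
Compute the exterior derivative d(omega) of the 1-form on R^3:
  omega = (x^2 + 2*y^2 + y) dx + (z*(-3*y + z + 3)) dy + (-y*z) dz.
d(omega) = (-4*y - 1) dx ∧ dy + (3*y - 3*z - 3) dy ∧ dz

For a 1-form omega = sum_i f_i dx_i, the exterior derivative is
  d(omega) = sum_{i < j} (∂f_j/∂x_i - ∂f_i/∂x_j) dx_i ∧ dx_j.
  coefficient of dx ∧ dy: ∂f_2/∂x - ∂f_1/∂y = ∂(z*(-3*y + z + 3))/∂x - ∂(x^2 + 2*y^2 + y)/∂y = -4*y - 1
  coefficient of dy ∧ dz: ∂f_3/∂y - ∂f_2/∂z = ∂(-y*z)/∂y - ∂(z*(-3*y + z + 3))/∂z = 3*y - 3*z - 3
Assembling: d(omega) = (-4*y - 1) dx ∧ dy + (3*y - 3*z - 3) dy ∧ dz.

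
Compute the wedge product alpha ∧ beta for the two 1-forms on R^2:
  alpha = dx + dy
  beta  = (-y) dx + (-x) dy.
alpha ∧ beta = (-x + y) dx ∧ dy

Distribute the wedge, using dx_i ∧ dx_j = -dx_j ∧ dx_i and dx_i ∧ dx_i = 0. For each pair (i, j) with i < j, the coefficient of dx_i ∧ dx_j in alpha ∧ beta is (alpha_i * beta_j - alpha_j * beta_i). Collecting: alpha ∧ beta = (-x + y) dx ∧ dy.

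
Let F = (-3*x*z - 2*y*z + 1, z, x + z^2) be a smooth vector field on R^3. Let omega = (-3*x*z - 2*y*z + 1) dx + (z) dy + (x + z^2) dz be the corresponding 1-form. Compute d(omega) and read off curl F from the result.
d(omega) = (-1) dy ∧ dz + (-3*x - 2*y - 1) dz ∧ dx + (2*z) dx ∧ dy; curl F = (-1, -3*x - 2*y - 1, 2*z)

d omega = sum_{i<j} (∂f_j/∂x_i - ∂f_i/∂x_j) dx_i ∧ dx_j. Under the identification (dy ∧ dz, dz ∧ dx, dx ∧ dy) ↔ (e_x, e_y, e_z), the coefficients are exactly the components of curl F. Compute:
  ∂R/∂y - ∂Q/∂z = (0) - (1) = -1
  ∂P/∂z - ∂R/∂x = (-3*x - 2*y) - (1) = -3*x - 2*y - 1
  ∂Q/∂x - ∂P/∂y = (0) - (-2*z) = 2*z.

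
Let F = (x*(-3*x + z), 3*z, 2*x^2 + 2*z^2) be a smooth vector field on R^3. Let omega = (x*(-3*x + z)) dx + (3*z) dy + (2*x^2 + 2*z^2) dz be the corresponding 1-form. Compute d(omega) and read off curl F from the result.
d(omega) = (-3) dy ∧ dz + (-3*x) dz ∧ dx + (0) dx ∧ dy; curl F = (-3, -3*x, 0)

d omega = sum_{i<j} (∂f_j/∂x_i - ∂f_i/∂x_j) dx_i ∧ dx_j. Under the identification (dy ∧ dz, dz ∧ dx, dx ∧ dy) ↔ (e_x, e_y, e_z), the coefficients are exactly the components of curl F. Compute:
  ∂R/∂y - ∂Q/∂z = (0) - (3) = -3
  ∂P/∂z - ∂R/∂x = (x) - (4*x) = -3*x
  ∂Q/∂x - ∂P/∂y = (0) - (0) = 0.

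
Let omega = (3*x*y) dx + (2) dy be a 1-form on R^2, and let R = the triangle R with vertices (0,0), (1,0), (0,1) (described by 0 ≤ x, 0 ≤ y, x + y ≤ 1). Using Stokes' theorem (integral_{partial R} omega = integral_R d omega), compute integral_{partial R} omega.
integral_(partial R) omega = -1/2

Stokes: integral_partial_R omega = integral_R d omega with d omega = (∂Q/∂x - ∂P/∂y) dx ∧ dy.
  ∂Q/∂x = 0
  ∂P/∂y = 3*x
  integrand = ∂Q/∂x - ∂P/∂y = -3*x.
Integrating over R: integral_0^1 integral_0^{1-x} (-3*x) dy dx = -1/2.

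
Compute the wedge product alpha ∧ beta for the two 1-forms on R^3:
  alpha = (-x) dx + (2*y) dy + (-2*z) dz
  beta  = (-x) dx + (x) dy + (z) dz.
alpha ∧ beta = (x*(-x + 2*y)) dx ∧ dy + (-3*x*z) dx ∧ dz + (2*z*(x + y)) dy ∧ dz

Distribute the wedge, using dx_i ∧ dx_j = -dx_j ∧ dx_i and dx_i ∧ dx_i = 0. For each pair (i, j) with i < j, the coefficient of dx_i ∧ dx_j in alpha ∧ beta is (alpha_i * beta_j - alpha_j * beta_i). Collecting: alpha ∧ beta = (x*(-x + 2*y)) dx ∧ dy + (-3*x*z) dx ∧ dz + (2*z*(x + y)) dy ∧ dz.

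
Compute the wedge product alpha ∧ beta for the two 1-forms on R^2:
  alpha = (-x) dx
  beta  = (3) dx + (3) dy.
alpha ∧ beta = (-3*x) dx ∧ dy

Distribute the wedge, using dx_i ∧ dx_j = -dx_j ∧ dx_i and dx_i ∧ dx_i = 0. For each pair (i, j) with i < j, the coefficient of dx_i ∧ dx_j in alpha ∧ beta is (alpha_i * beta_j - alpha_j * beta_i). Collecting: alpha ∧ beta = (-3*x) dx ∧ dy.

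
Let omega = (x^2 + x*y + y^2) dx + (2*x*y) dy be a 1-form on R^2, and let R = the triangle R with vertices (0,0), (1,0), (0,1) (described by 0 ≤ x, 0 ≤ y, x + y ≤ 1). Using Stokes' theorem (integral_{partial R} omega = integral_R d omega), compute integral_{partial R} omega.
integral_(partial R) omega = -1/6

Stokes: integral_partial_R omega = integral_R d omega with d omega = (∂Q/∂x - ∂P/∂y) dx ∧ dy.
  ∂Q/∂x = 2*y
  ∂P/∂y = x + 2*y
  integrand = ∂Q/∂x - ∂P/∂y = -x.
Integrating over R: integral_0^1 integral_0^{1-x} (-x) dy dx = -1/6.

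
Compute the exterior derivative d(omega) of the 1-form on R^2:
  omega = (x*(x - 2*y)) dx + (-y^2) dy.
d(omega) = (2*x) dx ∧ dy

For a 1-form omega = sum_i f_i dx_i, the exterior derivative is
  d(omega) = sum_{i < j} (∂f_j/∂x_i - ∂f_i/∂x_j) dx_i ∧ dx_j.
  coefficient of dx ∧ dy: ∂f_2/∂x - ∂f_1/∂y = ∂(-y^2)/∂x - ∂(x*(x - 2*y))/∂y = 2*x
Assembling: d(omega) = (2*x) dx ∧ dy.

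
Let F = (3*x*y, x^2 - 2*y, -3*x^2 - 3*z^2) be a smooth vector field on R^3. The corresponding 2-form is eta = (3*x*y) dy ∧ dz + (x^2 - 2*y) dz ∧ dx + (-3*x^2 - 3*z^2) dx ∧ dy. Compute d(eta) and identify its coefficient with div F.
d(eta) = (3*y - 6*z - 2) dx ∧ dy ∧ dz; div F = 3*y - 6*z - 2

For a 2-form in R^3 of the form above, applying d gives a 3-form with coefficient ∂P/∂x + ∂Q/∂y + ∂R/∂z:
  ∂P/∂x = 3*y
  ∂Q/∂y = -2
  ∂R/∂z = -6*z
Sum = 3*y - 6*z - 2, which is exactly div F.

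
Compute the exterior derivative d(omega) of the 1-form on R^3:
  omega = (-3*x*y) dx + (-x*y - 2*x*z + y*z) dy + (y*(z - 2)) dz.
d(omega) = (3*x - y - 2*z) dx ∧ dy + (2*x - y + z - 2) dy ∧ dz

For a 1-form omega = sum_i f_i dx_i, the exterior derivative is
  d(omega) = sum_{i < j} (∂f_j/∂x_i - ∂f_i/∂x_j) dx_i ∧ dx_j.
  coefficient of dx ∧ dy: ∂f_2/∂x - ∂f_1/∂y = ∂(-x*y - 2*x*z + y*z)/∂x - ∂(-3*x*y)/∂y = 3*x - y - 2*z
  coefficient of dy ∧ dz: ∂f_3/∂y - ∂f_2/∂z = ∂(y*(z - 2))/∂y - ∂(-x*y - 2*x*z + y*z)/∂z = 2*x - y + z - 2
Assembling: d(omega) = (3*x - y - 2*z) dx ∧ dy + (2*x - y + z - 2) dy ∧ dz.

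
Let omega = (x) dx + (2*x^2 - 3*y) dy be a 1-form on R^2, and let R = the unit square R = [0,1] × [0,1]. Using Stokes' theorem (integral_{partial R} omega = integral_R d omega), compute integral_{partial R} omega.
integral_(partial R) omega = 2

Stokes: integral_partial_R omega = integral_R d omega with d omega = (∂Q/∂x - ∂P/∂y) dx ∧ dy.
  ∂Q/∂x = 4*x
  ∂P/∂y = 0
  integrand = ∂Q/∂x - ∂P/∂y = 4*x.
Integrating over R: integral_0^1 integral_0^1 (4*x) dx dy = 2.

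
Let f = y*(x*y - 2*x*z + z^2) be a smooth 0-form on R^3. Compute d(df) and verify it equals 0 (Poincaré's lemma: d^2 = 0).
d(df) = 0

Step 1: df = sum_i (∂f/∂x_i) dx_i = (y*(y - 2*z)) dx + (2*x*y - 2*x*z + z^2) dy + (2*y*(-x + z)) dz.
Step 2: Apply d again. Using the 1-form formula, the coefficient of dx ∧ dy in d(df) is ∂^2 f/∂x ∂y - ∂^2 f/∂y ∂x = (2*y - 2*z) - (2*y - 2*z) = 0 (equality of mixed partials for smooth f).
Similarly for dx ∧ dz and dy ∧ dz — all coefficients vanish. So d(df) = 0.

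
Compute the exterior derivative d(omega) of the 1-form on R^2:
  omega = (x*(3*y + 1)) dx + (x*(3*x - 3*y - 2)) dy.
d(omega) = (3*x - 3*y - 2) dx ∧ dy

For a 1-form omega = sum_i f_i dx_i, the exterior derivative is
  d(omega) = sum_{i < j} (∂f_j/∂x_i - ∂f_i/∂x_j) dx_i ∧ dx_j.
  coefficient of dx ∧ dy: ∂f_2/∂x - ∂f_1/∂y = ∂(x*(3*x - 3*y - 2))/∂x - ∂(x*(3*y + 1))/∂y = 3*x - 3*y - 2
Assembling: d(omega) = (3*x - 3*y - 2) dx ∧ dy.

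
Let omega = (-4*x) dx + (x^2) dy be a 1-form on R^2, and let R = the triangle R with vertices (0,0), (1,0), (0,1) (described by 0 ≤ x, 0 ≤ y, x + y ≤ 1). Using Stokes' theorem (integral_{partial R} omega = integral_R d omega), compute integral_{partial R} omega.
integral_(partial R) omega = 1/3

Stokes: integral_partial_R omega = integral_R d omega with d omega = (∂Q/∂x - ∂P/∂y) dx ∧ dy.
  ∂Q/∂x = 2*x
  ∂P/∂y = 0
  integrand = ∂Q/∂x - ∂P/∂y = 2*x.
Integrating over R: integral_0^1 integral_0^{1-x} (2*x) dy dx = 1/3.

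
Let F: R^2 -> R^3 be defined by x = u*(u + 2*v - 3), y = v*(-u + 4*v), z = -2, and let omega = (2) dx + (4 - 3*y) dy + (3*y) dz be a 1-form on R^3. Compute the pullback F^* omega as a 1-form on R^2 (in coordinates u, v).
F^* omega = (-3*u*v^2 + 4*u + 12*v^3 - 6) du + (v*(-3*u^2 + 36*u*v - 96*v^2 + 32)) dv

Using F^*(f dg) = (f ∘ F) d(g ∘ F), substitute each coordinate x_i by F_i(u, v) in f_i, and replace dx_i by d F_i = (∂F_i/∂u) du + (∂F_i/∂v) dv.
  For the x component: f_1(F) = 2; d F_1 = (2*u + 2*v - 3) du + (2*u) dv
  For the y component: f_2(F) = 3*u*v - 12*v^2 + 4; d F_2 = (-v) du + (-u + 8*v) dv
  For the z component: f_3(F) = 3*v*(-u + 4*v); d F_3 = (0) du + (0) dv
Combining and collecting du, dv coefficients:
  coeff of du: -3*u*v^2 + 4*u + 12*v^3 - 6
  coeff of dv: v*(-3*u^2 + 36*u*v - 96*v^2 + 32)
F^* omega = (-3*u*v^2 + 4*u + 12*v^3 - 6) du + (v*(-3*u^2 + 36*u*v - 96*v^2 + 32)) dv.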